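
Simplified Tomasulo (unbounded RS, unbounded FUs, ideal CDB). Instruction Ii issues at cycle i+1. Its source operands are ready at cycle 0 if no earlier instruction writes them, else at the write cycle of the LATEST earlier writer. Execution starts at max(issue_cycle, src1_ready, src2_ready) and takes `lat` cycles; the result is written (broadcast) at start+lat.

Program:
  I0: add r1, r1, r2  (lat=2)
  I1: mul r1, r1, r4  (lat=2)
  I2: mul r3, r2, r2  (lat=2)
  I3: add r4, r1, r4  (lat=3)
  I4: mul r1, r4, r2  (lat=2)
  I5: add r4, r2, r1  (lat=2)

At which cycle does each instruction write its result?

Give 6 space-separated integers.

Answer: 3 5 5 8 10 12

Derivation:
I0 add r1: issue@1 deps=(None,None) exec_start@1 write@3
I1 mul r1: issue@2 deps=(0,None) exec_start@3 write@5
I2 mul r3: issue@3 deps=(None,None) exec_start@3 write@5
I3 add r4: issue@4 deps=(1,None) exec_start@5 write@8
I4 mul r1: issue@5 deps=(3,None) exec_start@8 write@10
I5 add r4: issue@6 deps=(None,4) exec_start@10 write@12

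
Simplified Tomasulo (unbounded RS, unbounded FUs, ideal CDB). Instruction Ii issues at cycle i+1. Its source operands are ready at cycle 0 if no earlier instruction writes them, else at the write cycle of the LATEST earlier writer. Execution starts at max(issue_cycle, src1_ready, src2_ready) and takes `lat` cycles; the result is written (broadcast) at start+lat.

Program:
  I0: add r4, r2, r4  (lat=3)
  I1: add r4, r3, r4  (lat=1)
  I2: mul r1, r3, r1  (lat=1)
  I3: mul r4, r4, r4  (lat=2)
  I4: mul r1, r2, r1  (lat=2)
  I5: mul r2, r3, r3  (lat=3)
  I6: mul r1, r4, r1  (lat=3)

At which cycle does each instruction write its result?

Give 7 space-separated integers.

Answer: 4 5 4 7 7 9 10

Derivation:
I0 add r4: issue@1 deps=(None,None) exec_start@1 write@4
I1 add r4: issue@2 deps=(None,0) exec_start@4 write@5
I2 mul r1: issue@3 deps=(None,None) exec_start@3 write@4
I3 mul r4: issue@4 deps=(1,1) exec_start@5 write@7
I4 mul r1: issue@5 deps=(None,2) exec_start@5 write@7
I5 mul r2: issue@6 deps=(None,None) exec_start@6 write@9
I6 mul r1: issue@7 deps=(3,4) exec_start@7 write@10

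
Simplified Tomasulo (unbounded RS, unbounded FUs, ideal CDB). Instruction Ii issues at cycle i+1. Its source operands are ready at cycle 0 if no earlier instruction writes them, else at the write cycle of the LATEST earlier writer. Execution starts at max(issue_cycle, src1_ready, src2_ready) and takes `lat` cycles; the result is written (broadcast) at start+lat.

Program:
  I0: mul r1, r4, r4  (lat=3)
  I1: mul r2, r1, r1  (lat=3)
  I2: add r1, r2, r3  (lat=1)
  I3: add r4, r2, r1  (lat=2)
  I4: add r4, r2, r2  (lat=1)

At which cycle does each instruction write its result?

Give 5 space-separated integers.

I0 mul r1: issue@1 deps=(None,None) exec_start@1 write@4
I1 mul r2: issue@2 deps=(0,0) exec_start@4 write@7
I2 add r1: issue@3 deps=(1,None) exec_start@7 write@8
I3 add r4: issue@4 deps=(1,2) exec_start@8 write@10
I4 add r4: issue@5 deps=(1,1) exec_start@7 write@8

Answer: 4 7 8 10 8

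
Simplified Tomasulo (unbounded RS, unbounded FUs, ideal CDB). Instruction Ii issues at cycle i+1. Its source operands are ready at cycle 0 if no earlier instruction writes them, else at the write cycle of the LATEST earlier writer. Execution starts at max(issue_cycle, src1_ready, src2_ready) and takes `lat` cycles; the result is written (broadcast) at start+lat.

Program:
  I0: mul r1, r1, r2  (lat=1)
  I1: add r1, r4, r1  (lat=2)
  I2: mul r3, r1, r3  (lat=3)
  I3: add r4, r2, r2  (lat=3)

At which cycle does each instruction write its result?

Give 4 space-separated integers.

Answer: 2 4 7 7

Derivation:
I0 mul r1: issue@1 deps=(None,None) exec_start@1 write@2
I1 add r1: issue@2 deps=(None,0) exec_start@2 write@4
I2 mul r3: issue@3 deps=(1,None) exec_start@4 write@7
I3 add r4: issue@4 deps=(None,None) exec_start@4 write@7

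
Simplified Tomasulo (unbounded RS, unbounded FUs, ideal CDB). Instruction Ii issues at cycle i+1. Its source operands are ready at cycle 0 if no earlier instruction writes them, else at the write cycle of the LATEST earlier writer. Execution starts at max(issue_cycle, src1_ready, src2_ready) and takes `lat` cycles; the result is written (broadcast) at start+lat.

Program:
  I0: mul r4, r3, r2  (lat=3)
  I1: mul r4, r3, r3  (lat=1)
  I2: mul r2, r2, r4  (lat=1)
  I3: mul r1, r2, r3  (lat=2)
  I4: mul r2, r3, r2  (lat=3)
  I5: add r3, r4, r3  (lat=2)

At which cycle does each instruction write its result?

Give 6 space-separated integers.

Answer: 4 3 4 6 8 8

Derivation:
I0 mul r4: issue@1 deps=(None,None) exec_start@1 write@4
I1 mul r4: issue@2 deps=(None,None) exec_start@2 write@3
I2 mul r2: issue@3 deps=(None,1) exec_start@3 write@4
I3 mul r1: issue@4 deps=(2,None) exec_start@4 write@6
I4 mul r2: issue@5 deps=(None,2) exec_start@5 write@8
I5 add r3: issue@6 deps=(1,None) exec_start@6 write@8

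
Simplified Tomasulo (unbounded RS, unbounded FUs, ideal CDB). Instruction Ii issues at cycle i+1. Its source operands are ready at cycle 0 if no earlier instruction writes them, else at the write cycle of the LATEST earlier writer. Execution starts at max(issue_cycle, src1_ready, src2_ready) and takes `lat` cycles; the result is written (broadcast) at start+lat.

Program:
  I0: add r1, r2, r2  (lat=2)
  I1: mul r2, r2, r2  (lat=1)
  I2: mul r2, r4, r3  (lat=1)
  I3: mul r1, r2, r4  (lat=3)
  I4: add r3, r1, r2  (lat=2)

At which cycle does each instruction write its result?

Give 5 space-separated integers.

Answer: 3 3 4 7 9

Derivation:
I0 add r1: issue@1 deps=(None,None) exec_start@1 write@3
I1 mul r2: issue@2 deps=(None,None) exec_start@2 write@3
I2 mul r2: issue@3 deps=(None,None) exec_start@3 write@4
I3 mul r1: issue@4 deps=(2,None) exec_start@4 write@7
I4 add r3: issue@5 deps=(3,2) exec_start@7 write@9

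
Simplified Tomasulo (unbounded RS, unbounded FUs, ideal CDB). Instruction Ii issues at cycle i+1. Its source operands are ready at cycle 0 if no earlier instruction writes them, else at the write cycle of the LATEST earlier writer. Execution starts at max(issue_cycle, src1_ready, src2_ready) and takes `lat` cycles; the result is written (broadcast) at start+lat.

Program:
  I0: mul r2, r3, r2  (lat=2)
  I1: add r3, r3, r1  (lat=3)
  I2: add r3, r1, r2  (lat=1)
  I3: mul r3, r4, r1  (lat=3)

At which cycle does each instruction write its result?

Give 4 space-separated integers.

Answer: 3 5 4 7

Derivation:
I0 mul r2: issue@1 deps=(None,None) exec_start@1 write@3
I1 add r3: issue@2 deps=(None,None) exec_start@2 write@5
I2 add r3: issue@3 deps=(None,0) exec_start@3 write@4
I3 mul r3: issue@4 deps=(None,None) exec_start@4 write@7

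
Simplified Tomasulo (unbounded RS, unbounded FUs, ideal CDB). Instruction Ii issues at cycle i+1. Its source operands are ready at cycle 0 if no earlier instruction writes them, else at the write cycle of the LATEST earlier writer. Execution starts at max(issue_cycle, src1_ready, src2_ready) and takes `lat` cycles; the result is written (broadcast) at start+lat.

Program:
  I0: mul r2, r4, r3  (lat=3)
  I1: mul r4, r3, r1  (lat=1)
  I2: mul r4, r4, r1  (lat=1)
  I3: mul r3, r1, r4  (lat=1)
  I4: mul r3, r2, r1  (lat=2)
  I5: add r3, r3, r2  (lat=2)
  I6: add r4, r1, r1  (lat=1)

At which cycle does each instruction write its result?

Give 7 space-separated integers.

Answer: 4 3 4 5 7 9 8

Derivation:
I0 mul r2: issue@1 deps=(None,None) exec_start@1 write@4
I1 mul r4: issue@2 deps=(None,None) exec_start@2 write@3
I2 mul r4: issue@3 deps=(1,None) exec_start@3 write@4
I3 mul r3: issue@4 deps=(None,2) exec_start@4 write@5
I4 mul r3: issue@5 deps=(0,None) exec_start@5 write@7
I5 add r3: issue@6 deps=(4,0) exec_start@7 write@9
I6 add r4: issue@7 deps=(None,None) exec_start@7 write@8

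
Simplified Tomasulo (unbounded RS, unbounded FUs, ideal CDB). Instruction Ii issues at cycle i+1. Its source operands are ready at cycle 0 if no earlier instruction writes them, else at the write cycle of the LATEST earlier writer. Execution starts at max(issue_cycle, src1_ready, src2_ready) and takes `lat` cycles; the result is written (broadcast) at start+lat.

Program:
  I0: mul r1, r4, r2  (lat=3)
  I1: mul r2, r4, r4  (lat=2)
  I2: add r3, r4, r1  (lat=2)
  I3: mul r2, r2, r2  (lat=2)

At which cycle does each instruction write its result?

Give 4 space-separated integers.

Answer: 4 4 6 6

Derivation:
I0 mul r1: issue@1 deps=(None,None) exec_start@1 write@4
I1 mul r2: issue@2 deps=(None,None) exec_start@2 write@4
I2 add r3: issue@3 deps=(None,0) exec_start@4 write@6
I3 mul r2: issue@4 deps=(1,1) exec_start@4 write@6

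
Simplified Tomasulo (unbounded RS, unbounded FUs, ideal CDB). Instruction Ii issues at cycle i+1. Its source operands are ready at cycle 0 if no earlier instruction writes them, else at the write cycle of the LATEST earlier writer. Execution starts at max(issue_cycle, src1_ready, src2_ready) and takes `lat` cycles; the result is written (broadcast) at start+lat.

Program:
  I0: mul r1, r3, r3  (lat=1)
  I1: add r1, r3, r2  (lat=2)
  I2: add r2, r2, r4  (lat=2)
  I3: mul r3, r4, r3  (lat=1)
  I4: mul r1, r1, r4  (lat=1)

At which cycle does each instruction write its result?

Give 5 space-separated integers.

Answer: 2 4 5 5 6

Derivation:
I0 mul r1: issue@1 deps=(None,None) exec_start@1 write@2
I1 add r1: issue@2 deps=(None,None) exec_start@2 write@4
I2 add r2: issue@3 deps=(None,None) exec_start@3 write@5
I3 mul r3: issue@4 deps=(None,None) exec_start@4 write@5
I4 mul r1: issue@5 deps=(1,None) exec_start@5 write@6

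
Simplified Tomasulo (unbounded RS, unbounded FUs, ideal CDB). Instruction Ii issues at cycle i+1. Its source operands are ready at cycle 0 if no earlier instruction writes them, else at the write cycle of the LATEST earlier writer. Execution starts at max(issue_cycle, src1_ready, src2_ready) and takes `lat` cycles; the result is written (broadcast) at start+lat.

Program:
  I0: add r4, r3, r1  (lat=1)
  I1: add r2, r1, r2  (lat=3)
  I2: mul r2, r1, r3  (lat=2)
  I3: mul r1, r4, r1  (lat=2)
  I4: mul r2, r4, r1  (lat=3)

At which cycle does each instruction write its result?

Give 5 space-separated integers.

I0 add r4: issue@1 deps=(None,None) exec_start@1 write@2
I1 add r2: issue@2 deps=(None,None) exec_start@2 write@5
I2 mul r2: issue@3 deps=(None,None) exec_start@3 write@5
I3 mul r1: issue@4 deps=(0,None) exec_start@4 write@6
I4 mul r2: issue@5 deps=(0,3) exec_start@6 write@9

Answer: 2 5 5 6 9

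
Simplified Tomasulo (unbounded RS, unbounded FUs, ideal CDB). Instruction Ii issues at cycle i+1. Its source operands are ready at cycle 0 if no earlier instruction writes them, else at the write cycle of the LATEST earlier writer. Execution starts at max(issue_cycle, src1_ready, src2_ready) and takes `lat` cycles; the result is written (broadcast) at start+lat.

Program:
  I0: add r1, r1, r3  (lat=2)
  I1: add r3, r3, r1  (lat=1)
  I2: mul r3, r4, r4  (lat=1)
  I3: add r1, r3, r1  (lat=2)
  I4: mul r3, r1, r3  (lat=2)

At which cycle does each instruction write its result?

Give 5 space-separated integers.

I0 add r1: issue@1 deps=(None,None) exec_start@1 write@3
I1 add r3: issue@2 deps=(None,0) exec_start@3 write@4
I2 mul r3: issue@3 deps=(None,None) exec_start@3 write@4
I3 add r1: issue@4 deps=(2,0) exec_start@4 write@6
I4 mul r3: issue@5 deps=(3,2) exec_start@6 write@8

Answer: 3 4 4 6 8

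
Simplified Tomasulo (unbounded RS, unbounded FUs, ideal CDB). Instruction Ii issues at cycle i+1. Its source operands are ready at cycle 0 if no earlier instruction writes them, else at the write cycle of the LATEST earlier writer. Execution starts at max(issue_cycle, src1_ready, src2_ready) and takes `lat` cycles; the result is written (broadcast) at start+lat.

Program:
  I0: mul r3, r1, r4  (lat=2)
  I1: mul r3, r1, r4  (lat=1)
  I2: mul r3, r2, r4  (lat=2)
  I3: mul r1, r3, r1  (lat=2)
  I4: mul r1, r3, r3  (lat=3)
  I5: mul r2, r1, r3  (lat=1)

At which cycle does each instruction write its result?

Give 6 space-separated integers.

Answer: 3 3 5 7 8 9

Derivation:
I0 mul r3: issue@1 deps=(None,None) exec_start@1 write@3
I1 mul r3: issue@2 deps=(None,None) exec_start@2 write@3
I2 mul r3: issue@3 deps=(None,None) exec_start@3 write@5
I3 mul r1: issue@4 deps=(2,None) exec_start@5 write@7
I4 mul r1: issue@5 deps=(2,2) exec_start@5 write@8
I5 mul r2: issue@6 deps=(4,2) exec_start@8 write@9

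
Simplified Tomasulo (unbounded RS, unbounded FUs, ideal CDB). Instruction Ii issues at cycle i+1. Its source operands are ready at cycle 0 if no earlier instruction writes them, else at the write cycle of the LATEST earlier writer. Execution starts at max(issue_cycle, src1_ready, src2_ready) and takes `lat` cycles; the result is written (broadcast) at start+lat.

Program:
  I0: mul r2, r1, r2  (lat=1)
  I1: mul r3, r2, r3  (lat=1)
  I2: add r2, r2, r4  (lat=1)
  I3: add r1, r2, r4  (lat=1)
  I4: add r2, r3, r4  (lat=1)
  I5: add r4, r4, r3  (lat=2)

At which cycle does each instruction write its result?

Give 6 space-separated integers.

Answer: 2 3 4 5 6 8

Derivation:
I0 mul r2: issue@1 deps=(None,None) exec_start@1 write@2
I1 mul r3: issue@2 deps=(0,None) exec_start@2 write@3
I2 add r2: issue@3 deps=(0,None) exec_start@3 write@4
I3 add r1: issue@4 deps=(2,None) exec_start@4 write@5
I4 add r2: issue@5 deps=(1,None) exec_start@5 write@6
I5 add r4: issue@6 deps=(None,1) exec_start@6 write@8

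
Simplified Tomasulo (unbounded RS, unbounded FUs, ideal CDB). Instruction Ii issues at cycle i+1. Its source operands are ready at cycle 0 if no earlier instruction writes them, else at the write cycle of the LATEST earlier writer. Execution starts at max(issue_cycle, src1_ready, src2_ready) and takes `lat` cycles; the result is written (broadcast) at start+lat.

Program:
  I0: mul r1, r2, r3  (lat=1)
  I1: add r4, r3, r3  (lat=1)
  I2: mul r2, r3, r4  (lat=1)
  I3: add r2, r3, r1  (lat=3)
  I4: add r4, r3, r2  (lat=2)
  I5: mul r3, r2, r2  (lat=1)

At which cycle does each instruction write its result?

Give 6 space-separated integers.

I0 mul r1: issue@1 deps=(None,None) exec_start@1 write@2
I1 add r4: issue@2 deps=(None,None) exec_start@2 write@3
I2 mul r2: issue@3 deps=(None,1) exec_start@3 write@4
I3 add r2: issue@4 deps=(None,0) exec_start@4 write@7
I4 add r4: issue@5 deps=(None,3) exec_start@7 write@9
I5 mul r3: issue@6 deps=(3,3) exec_start@7 write@8

Answer: 2 3 4 7 9 8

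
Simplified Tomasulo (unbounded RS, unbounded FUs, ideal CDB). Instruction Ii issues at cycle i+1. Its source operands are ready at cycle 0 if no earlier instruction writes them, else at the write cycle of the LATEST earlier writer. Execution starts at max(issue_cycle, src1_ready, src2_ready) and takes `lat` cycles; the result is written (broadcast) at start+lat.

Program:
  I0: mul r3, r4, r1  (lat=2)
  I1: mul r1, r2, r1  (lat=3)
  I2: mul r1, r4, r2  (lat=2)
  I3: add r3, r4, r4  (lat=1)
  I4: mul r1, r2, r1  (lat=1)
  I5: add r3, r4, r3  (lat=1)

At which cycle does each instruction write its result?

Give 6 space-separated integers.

I0 mul r3: issue@1 deps=(None,None) exec_start@1 write@3
I1 mul r1: issue@2 deps=(None,None) exec_start@2 write@5
I2 mul r1: issue@3 deps=(None,None) exec_start@3 write@5
I3 add r3: issue@4 deps=(None,None) exec_start@4 write@5
I4 mul r1: issue@5 deps=(None,2) exec_start@5 write@6
I5 add r3: issue@6 deps=(None,3) exec_start@6 write@7

Answer: 3 5 5 5 6 7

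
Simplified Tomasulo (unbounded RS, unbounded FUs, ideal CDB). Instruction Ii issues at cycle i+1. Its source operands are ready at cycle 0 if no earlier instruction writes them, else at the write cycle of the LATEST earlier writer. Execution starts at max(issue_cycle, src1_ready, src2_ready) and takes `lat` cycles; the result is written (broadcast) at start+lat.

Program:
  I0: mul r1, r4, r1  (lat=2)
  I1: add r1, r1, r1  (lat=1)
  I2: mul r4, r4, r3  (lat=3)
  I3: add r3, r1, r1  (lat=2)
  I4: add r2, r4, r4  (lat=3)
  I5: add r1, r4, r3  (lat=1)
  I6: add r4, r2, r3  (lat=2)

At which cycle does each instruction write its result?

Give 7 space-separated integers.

Answer: 3 4 6 6 9 7 11

Derivation:
I0 mul r1: issue@1 deps=(None,None) exec_start@1 write@3
I1 add r1: issue@2 deps=(0,0) exec_start@3 write@4
I2 mul r4: issue@3 deps=(None,None) exec_start@3 write@6
I3 add r3: issue@4 deps=(1,1) exec_start@4 write@6
I4 add r2: issue@5 deps=(2,2) exec_start@6 write@9
I5 add r1: issue@6 deps=(2,3) exec_start@6 write@7
I6 add r4: issue@7 deps=(4,3) exec_start@9 write@11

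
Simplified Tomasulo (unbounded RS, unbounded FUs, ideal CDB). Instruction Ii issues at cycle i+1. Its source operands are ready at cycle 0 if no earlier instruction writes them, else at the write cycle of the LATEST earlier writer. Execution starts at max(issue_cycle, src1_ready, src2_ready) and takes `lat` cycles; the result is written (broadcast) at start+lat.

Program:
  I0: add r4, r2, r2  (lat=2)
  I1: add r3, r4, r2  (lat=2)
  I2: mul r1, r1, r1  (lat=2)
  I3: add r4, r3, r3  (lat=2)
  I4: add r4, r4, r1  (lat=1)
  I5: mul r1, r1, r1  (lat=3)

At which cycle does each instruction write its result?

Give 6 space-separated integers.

I0 add r4: issue@1 deps=(None,None) exec_start@1 write@3
I1 add r3: issue@2 deps=(0,None) exec_start@3 write@5
I2 mul r1: issue@3 deps=(None,None) exec_start@3 write@5
I3 add r4: issue@4 deps=(1,1) exec_start@5 write@7
I4 add r4: issue@5 deps=(3,2) exec_start@7 write@8
I5 mul r1: issue@6 deps=(2,2) exec_start@6 write@9

Answer: 3 5 5 7 8 9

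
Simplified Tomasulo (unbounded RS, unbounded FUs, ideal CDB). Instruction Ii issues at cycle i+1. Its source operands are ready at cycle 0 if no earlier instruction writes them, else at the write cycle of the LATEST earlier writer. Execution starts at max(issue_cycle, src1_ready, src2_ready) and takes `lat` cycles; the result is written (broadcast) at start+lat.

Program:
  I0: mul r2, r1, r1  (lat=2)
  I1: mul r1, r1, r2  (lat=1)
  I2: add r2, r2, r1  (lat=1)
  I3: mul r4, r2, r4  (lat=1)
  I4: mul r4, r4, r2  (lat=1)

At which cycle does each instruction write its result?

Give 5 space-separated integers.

I0 mul r2: issue@1 deps=(None,None) exec_start@1 write@3
I1 mul r1: issue@2 deps=(None,0) exec_start@3 write@4
I2 add r2: issue@3 deps=(0,1) exec_start@4 write@5
I3 mul r4: issue@4 deps=(2,None) exec_start@5 write@6
I4 mul r4: issue@5 deps=(3,2) exec_start@6 write@7

Answer: 3 4 5 6 7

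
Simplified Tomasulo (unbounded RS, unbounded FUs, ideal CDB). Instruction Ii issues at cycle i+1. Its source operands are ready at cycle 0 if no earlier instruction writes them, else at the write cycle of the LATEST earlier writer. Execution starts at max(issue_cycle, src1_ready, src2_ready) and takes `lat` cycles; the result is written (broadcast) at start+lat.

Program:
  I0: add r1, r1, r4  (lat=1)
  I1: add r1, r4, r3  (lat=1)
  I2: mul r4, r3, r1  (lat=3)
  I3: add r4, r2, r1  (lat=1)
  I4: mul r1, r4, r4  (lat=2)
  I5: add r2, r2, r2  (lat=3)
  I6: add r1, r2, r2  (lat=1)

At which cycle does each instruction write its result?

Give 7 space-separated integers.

I0 add r1: issue@1 deps=(None,None) exec_start@1 write@2
I1 add r1: issue@2 deps=(None,None) exec_start@2 write@3
I2 mul r4: issue@3 deps=(None,1) exec_start@3 write@6
I3 add r4: issue@4 deps=(None,1) exec_start@4 write@5
I4 mul r1: issue@5 deps=(3,3) exec_start@5 write@7
I5 add r2: issue@6 deps=(None,None) exec_start@6 write@9
I6 add r1: issue@7 deps=(5,5) exec_start@9 write@10

Answer: 2 3 6 5 7 9 10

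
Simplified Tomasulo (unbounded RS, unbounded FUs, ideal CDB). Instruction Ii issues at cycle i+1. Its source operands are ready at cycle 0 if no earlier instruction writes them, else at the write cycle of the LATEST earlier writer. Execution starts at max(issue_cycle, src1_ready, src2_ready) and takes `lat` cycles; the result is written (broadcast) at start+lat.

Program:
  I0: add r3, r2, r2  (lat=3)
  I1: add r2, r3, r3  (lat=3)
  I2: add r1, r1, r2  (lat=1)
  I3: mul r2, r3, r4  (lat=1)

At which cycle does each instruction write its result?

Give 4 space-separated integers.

Answer: 4 7 8 5

Derivation:
I0 add r3: issue@1 deps=(None,None) exec_start@1 write@4
I1 add r2: issue@2 deps=(0,0) exec_start@4 write@7
I2 add r1: issue@3 deps=(None,1) exec_start@7 write@8
I3 mul r2: issue@4 deps=(0,None) exec_start@4 write@5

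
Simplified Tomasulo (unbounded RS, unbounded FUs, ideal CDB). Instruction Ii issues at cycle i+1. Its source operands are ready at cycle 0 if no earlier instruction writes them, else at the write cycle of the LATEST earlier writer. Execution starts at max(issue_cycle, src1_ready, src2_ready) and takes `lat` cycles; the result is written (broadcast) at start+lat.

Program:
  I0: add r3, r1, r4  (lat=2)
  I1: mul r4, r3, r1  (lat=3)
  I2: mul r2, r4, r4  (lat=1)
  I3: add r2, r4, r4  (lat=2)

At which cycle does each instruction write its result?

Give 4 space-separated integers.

Answer: 3 6 7 8

Derivation:
I0 add r3: issue@1 deps=(None,None) exec_start@1 write@3
I1 mul r4: issue@2 deps=(0,None) exec_start@3 write@6
I2 mul r2: issue@3 deps=(1,1) exec_start@6 write@7
I3 add r2: issue@4 deps=(1,1) exec_start@6 write@8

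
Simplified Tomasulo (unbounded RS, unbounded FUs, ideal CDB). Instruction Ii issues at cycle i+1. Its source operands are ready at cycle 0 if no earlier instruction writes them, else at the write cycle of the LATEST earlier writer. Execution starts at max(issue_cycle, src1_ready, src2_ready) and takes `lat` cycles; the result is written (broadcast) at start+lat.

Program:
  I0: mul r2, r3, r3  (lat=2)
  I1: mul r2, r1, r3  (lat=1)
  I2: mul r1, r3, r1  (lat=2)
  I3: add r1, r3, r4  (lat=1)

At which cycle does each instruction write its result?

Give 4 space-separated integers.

Answer: 3 3 5 5

Derivation:
I0 mul r2: issue@1 deps=(None,None) exec_start@1 write@3
I1 mul r2: issue@2 deps=(None,None) exec_start@2 write@3
I2 mul r1: issue@3 deps=(None,None) exec_start@3 write@5
I3 add r1: issue@4 deps=(None,None) exec_start@4 write@5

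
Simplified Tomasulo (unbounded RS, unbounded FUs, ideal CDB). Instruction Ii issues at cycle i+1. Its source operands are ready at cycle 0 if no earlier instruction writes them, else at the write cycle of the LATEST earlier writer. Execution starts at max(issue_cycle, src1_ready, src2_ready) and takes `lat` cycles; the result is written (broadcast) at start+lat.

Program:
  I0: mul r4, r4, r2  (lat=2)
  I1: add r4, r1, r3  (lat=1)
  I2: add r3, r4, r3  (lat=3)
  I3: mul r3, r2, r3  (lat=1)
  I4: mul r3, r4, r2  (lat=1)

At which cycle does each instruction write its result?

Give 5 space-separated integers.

I0 mul r4: issue@1 deps=(None,None) exec_start@1 write@3
I1 add r4: issue@2 deps=(None,None) exec_start@2 write@3
I2 add r3: issue@3 deps=(1,None) exec_start@3 write@6
I3 mul r3: issue@4 deps=(None,2) exec_start@6 write@7
I4 mul r3: issue@5 deps=(1,None) exec_start@5 write@6

Answer: 3 3 6 7 6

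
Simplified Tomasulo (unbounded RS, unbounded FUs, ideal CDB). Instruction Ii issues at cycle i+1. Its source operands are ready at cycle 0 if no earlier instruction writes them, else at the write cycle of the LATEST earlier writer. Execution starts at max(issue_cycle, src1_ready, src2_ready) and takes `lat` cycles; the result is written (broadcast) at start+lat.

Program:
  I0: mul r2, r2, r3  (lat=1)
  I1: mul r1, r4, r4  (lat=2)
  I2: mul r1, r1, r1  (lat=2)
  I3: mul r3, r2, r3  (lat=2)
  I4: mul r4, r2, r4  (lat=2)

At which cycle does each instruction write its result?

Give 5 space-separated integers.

I0 mul r2: issue@1 deps=(None,None) exec_start@1 write@2
I1 mul r1: issue@2 deps=(None,None) exec_start@2 write@4
I2 mul r1: issue@3 deps=(1,1) exec_start@4 write@6
I3 mul r3: issue@4 deps=(0,None) exec_start@4 write@6
I4 mul r4: issue@5 deps=(0,None) exec_start@5 write@7

Answer: 2 4 6 6 7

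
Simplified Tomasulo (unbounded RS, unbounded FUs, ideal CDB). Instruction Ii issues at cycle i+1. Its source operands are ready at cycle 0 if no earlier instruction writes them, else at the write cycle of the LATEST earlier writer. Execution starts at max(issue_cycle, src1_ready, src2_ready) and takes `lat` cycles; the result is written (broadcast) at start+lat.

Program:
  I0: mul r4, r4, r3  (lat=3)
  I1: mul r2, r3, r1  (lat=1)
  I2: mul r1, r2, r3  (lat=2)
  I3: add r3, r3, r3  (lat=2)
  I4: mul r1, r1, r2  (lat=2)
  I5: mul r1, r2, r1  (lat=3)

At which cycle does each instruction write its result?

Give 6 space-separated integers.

Answer: 4 3 5 6 7 10

Derivation:
I0 mul r4: issue@1 deps=(None,None) exec_start@1 write@4
I1 mul r2: issue@2 deps=(None,None) exec_start@2 write@3
I2 mul r1: issue@3 deps=(1,None) exec_start@3 write@5
I3 add r3: issue@4 deps=(None,None) exec_start@4 write@6
I4 mul r1: issue@5 deps=(2,1) exec_start@5 write@7
I5 mul r1: issue@6 deps=(1,4) exec_start@7 write@10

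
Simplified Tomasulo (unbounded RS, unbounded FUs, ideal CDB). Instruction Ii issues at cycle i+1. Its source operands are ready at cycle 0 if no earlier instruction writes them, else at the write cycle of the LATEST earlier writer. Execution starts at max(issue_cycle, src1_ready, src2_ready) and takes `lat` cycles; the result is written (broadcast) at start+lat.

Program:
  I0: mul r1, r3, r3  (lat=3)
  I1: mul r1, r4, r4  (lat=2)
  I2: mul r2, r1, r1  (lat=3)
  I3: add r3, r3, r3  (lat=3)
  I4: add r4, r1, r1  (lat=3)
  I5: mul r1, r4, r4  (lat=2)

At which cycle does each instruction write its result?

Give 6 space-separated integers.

Answer: 4 4 7 7 8 10

Derivation:
I0 mul r1: issue@1 deps=(None,None) exec_start@1 write@4
I1 mul r1: issue@2 deps=(None,None) exec_start@2 write@4
I2 mul r2: issue@3 deps=(1,1) exec_start@4 write@7
I3 add r3: issue@4 deps=(None,None) exec_start@4 write@7
I4 add r4: issue@5 deps=(1,1) exec_start@5 write@8
I5 mul r1: issue@6 deps=(4,4) exec_start@8 write@10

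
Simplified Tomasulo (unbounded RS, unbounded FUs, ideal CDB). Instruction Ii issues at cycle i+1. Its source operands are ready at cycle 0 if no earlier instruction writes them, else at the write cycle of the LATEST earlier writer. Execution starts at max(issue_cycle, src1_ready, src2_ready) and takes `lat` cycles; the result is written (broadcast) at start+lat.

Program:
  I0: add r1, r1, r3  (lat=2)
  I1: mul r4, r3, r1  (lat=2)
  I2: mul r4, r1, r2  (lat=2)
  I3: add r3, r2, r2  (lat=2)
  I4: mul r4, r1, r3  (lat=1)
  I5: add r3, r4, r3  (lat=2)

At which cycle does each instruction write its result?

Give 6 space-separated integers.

Answer: 3 5 5 6 7 9

Derivation:
I0 add r1: issue@1 deps=(None,None) exec_start@1 write@3
I1 mul r4: issue@2 deps=(None,0) exec_start@3 write@5
I2 mul r4: issue@3 deps=(0,None) exec_start@3 write@5
I3 add r3: issue@4 deps=(None,None) exec_start@4 write@6
I4 mul r4: issue@5 deps=(0,3) exec_start@6 write@7
I5 add r3: issue@6 deps=(4,3) exec_start@7 write@9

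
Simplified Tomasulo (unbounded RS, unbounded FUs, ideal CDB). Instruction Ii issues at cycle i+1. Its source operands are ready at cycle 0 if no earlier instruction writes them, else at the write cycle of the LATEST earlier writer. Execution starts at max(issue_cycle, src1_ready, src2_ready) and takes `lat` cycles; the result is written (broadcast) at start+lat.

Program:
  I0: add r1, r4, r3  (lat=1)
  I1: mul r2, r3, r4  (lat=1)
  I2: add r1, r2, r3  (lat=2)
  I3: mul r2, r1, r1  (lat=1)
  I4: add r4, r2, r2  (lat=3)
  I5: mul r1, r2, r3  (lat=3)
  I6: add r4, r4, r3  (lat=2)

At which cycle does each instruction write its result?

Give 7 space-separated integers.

Answer: 2 3 5 6 9 9 11

Derivation:
I0 add r1: issue@1 deps=(None,None) exec_start@1 write@2
I1 mul r2: issue@2 deps=(None,None) exec_start@2 write@3
I2 add r1: issue@3 deps=(1,None) exec_start@3 write@5
I3 mul r2: issue@4 deps=(2,2) exec_start@5 write@6
I4 add r4: issue@5 deps=(3,3) exec_start@6 write@9
I5 mul r1: issue@6 deps=(3,None) exec_start@6 write@9
I6 add r4: issue@7 deps=(4,None) exec_start@9 write@11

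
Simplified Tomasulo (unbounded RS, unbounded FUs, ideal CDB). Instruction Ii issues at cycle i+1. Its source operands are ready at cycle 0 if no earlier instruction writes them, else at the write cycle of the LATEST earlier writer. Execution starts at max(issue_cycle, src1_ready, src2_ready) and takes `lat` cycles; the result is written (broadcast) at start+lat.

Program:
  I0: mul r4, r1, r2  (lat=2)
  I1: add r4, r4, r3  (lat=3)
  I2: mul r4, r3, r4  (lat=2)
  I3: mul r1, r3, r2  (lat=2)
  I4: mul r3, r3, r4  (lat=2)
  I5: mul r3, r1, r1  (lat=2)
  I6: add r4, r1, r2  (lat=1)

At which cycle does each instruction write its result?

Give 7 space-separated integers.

Answer: 3 6 8 6 10 8 8

Derivation:
I0 mul r4: issue@1 deps=(None,None) exec_start@1 write@3
I1 add r4: issue@2 deps=(0,None) exec_start@3 write@6
I2 mul r4: issue@3 deps=(None,1) exec_start@6 write@8
I3 mul r1: issue@4 deps=(None,None) exec_start@4 write@6
I4 mul r3: issue@5 deps=(None,2) exec_start@8 write@10
I5 mul r3: issue@6 deps=(3,3) exec_start@6 write@8
I6 add r4: issue@7 deps=(3,None) exec_start@7 write@8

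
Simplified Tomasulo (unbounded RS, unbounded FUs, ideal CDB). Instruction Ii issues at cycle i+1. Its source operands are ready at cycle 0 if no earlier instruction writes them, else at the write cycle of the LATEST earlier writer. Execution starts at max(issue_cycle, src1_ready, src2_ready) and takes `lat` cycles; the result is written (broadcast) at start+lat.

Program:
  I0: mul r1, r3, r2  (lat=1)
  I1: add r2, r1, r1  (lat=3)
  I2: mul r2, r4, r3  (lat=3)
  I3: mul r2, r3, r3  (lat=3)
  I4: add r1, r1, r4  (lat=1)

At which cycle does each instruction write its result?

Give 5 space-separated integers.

I0 mul r1: issue@1 deps=(None,None) exec_start@1 write@2
I1 add r2: issue@2 deps=(0,0) exec_start@2 write@5
I2 mul r2: issue@3 deps=(None,None) exec_start@3 write@6
I3 mul r2: issue@4 deps=(None,None) exec_start@4 write@7
I4 add r1: issue@5 deps=(0,None) exec_start@5 write@6

Answer: 2 5 6 7 6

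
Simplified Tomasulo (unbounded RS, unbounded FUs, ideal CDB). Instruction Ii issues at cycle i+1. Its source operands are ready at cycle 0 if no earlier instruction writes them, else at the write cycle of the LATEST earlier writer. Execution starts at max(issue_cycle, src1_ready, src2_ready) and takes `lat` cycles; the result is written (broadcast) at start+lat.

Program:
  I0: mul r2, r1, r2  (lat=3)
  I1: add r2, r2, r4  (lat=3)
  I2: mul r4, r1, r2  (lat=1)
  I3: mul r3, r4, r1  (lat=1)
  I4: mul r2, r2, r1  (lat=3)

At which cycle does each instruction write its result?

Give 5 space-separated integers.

Answer: 4 7 8 9 10

Derivation:
I0 mul r2: issue@1 deps=(None,None) exec_start@1 write@4
I1 add r2: issue@2 deps=(0,None) exec_start@4 write@7
I2 mul r4: issue@3 deps=(None,1) exec_start@7 write@8
I3 mul r3: issue@4 deps=(2,None) exec_start@8 write@9
I4 mul r2: issue@5 deps=(1,None) exec_start@7 write@10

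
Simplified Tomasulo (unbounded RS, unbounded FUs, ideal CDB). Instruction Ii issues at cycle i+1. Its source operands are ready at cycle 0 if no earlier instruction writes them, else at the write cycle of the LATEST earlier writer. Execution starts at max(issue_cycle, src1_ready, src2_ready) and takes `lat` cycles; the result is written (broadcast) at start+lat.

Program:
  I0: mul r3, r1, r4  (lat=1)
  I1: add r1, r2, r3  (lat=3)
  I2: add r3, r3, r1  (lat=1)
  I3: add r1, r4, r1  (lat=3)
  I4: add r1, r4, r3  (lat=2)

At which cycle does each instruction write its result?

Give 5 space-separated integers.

I0 mul r3: issue@1 deps=(None,None) exec_start@1 write@2
I1 add r1: issue@2 deps=(None,0) exec_start@2 write@5
I2 add r3: issue@3 deps=(0,1) exec_start@5 write@6
I3 add r1: issue@4 deps=(None,1) exec_start@5 write@8
I4 add r1: issue@5 deps=(None,2) exec_start@6 write@8

Answer: 2 5 6 8 8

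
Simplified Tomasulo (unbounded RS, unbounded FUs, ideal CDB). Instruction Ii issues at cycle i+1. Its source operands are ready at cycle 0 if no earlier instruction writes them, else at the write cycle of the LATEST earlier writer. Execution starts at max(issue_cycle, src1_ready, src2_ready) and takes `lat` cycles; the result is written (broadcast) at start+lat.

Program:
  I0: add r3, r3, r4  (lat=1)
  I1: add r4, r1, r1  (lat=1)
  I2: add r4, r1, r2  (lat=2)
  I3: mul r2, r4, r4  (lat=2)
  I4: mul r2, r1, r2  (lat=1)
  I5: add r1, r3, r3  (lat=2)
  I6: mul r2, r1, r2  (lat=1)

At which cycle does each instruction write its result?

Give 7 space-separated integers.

I0 add r3: issue@1 deps=(None,None) exec_start@1 write@2
I1 add r4: issue@2 deps=(None,None) exec_start@2 write@3
I2 add r4: issue@3 deps=(None,None) exec_start@3 write@5
I3 mul r2: issue@4 deps=(2,2) exec_start@5 write@7
I4 mul r2: issue@5 deps=(None,3) exec_start@7 write@8
I5 add r1: issue@6 deps=(0,0) exec_start@6 write@8
I6 mul r2: issue@7 deps=(5,4) exec_start@8 write@9

Answer: 2 3 5 7 8 8 9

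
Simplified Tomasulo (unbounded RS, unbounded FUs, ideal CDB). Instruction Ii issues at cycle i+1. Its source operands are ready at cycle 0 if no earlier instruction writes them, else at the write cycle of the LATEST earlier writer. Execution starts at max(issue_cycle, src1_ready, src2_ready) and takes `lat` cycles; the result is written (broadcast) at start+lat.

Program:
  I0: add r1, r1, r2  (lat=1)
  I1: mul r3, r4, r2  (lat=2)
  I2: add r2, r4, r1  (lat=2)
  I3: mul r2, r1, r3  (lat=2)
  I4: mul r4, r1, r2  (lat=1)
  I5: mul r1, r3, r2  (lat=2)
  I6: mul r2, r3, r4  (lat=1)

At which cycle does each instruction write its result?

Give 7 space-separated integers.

Answer: 2 4 5 6 7 8 8

Derivation:
I0 add r1: issue@1 deps=(None,None) exec_start@1 write@2
I1 mul r3: issue@2 deps=(None,None) exec_start@2 write@4
I2 add r2: issue@3 deps=(None,0) exec_start@3 write@5
I3 mul r2: issue@4 deps=(0,1) exec_start@4 write@6
I4 mul r4: issue@5 deps=(0,3) exec_start@6 write@7
I5 mul r1: issue@6 deps=(1,3) exec_start@6 write@8
I6 mul r2: issue@7 deps=(1,4) exec_start@7 write@8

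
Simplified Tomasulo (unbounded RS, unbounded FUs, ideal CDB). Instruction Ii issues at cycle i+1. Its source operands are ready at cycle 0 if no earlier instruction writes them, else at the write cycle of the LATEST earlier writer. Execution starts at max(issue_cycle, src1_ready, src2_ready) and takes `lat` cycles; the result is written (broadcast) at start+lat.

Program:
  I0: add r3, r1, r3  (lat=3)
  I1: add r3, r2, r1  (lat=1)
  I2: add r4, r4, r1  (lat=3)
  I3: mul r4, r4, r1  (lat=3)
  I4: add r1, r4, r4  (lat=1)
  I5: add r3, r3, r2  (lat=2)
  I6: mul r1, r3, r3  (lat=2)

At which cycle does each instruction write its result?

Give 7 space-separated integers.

I0 add r3: issue@1 deps=(None,None) exec_start@1 write@4
I1 add r3: issue@2 deps=(None,None) exec_start@2 write@3
I2 add r4: issue@3 deps=(None,None) exec_start@3 write@6
I3 mul r4: issue@4 deps=(2,None) exec_start@6 write@9
I4 add r1: issue@5 deps=(3,3) exec_start@9 write@10
I5 add r3: issue@6 deps=(1,None) exec_start@6 write@8
I6 mul r1: issue@7 deps=(5,5) exec_start@8 write@10

Answer: 4 3 6 9 10 8 10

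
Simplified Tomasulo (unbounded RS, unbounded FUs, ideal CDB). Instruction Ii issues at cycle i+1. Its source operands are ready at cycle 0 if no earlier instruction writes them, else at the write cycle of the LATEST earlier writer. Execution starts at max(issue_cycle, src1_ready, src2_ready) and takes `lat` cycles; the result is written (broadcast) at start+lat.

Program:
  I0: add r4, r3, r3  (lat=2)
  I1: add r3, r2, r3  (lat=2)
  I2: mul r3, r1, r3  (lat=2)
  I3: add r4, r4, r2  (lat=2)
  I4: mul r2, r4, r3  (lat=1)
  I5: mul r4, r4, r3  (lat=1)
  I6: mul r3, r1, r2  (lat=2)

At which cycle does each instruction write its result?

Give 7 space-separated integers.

I0 add r4: issue@1 deps=(None,None) exec_start@1 write@3
I1 add r3: issue@2 deps=(None,None) exec_start@2 write@4
I2 mul r3: issue@3 deps=(None,1) exec_start@4 write@6
I3 add r4: issue@4 deps=(0,None) exec_start@4 write@6
I4 mul r2: issue@5 deps=(3,2) exec_start@6 write@7
I5 mul r4: issue@6 deps=(3,2) exec_start@6 write@7
I6 mul r3: issue@7 deps=(None,4) exec_start@7 write@9

Answer: 3 4 6 6 7 7 9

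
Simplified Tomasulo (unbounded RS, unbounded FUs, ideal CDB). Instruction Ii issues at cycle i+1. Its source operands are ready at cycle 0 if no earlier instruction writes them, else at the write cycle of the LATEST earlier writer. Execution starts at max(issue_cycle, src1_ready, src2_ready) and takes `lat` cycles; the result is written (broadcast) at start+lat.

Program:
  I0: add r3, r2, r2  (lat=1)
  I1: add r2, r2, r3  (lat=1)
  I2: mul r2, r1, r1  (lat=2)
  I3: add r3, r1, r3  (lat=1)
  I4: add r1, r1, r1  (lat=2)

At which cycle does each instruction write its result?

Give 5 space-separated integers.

Answer: 2 3 5 5 7

Derivation:
I0 add r3: issue@1 deps=(None,None) exec_start@1 write@2
I1 add r2: issue@2 deps=(None,0) exec_start@2 write@3
I2 mul r2: issue@3 deps=(None,None) exec_start@3 write@5
I3 add r3: issue@4 deps=(None,0) exec_start@4 write@5
I4 add r1: issue@5 deps=(None,None) exec_start@5 write@7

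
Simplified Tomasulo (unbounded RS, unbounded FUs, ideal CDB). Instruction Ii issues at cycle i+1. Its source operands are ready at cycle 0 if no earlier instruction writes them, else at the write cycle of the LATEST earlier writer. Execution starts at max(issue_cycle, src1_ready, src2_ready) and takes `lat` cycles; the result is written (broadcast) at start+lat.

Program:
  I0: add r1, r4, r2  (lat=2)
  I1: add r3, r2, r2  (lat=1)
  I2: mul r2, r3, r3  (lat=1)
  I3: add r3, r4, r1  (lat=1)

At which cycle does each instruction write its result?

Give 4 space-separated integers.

Answer: 3 3 4 5

Derivation:
I0 add r1: issue@1 deps=(None,None) exec_start@1 write@3
I1 add r3: issue@2 deps=(None,None) exec_start@2 write@3
I2 mul r2: issue@3 deps=(1,1) exec_start@3 write@4
I3 add r3: issue@4 deps=(None,0) exec_start@4 write@5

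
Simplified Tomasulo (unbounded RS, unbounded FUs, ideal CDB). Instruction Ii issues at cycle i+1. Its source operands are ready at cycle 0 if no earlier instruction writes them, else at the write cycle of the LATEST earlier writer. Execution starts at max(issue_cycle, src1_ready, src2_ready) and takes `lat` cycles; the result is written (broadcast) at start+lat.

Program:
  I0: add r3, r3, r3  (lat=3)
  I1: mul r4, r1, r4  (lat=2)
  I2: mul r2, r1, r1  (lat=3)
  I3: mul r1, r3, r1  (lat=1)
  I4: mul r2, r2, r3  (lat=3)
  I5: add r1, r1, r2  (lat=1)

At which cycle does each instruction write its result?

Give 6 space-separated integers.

I0 add r3: issue@1 deps=(None,None) exec_start@1 write@4
I1 mul r4: issue@2 deps=(None,None) exec_start@2 write@4
I2 mul r2: issue@3 deps=(None,None) exec_start@3 write@6
I3 mul r1: issue@4 deps=(0,None) exec_start@4 write@5
I4 mul r2: issue@5 deps=(2,0) exec_start@6 write@9
I5 add r1: issue@6 deps=(3,4) exec_start@9 write@10

Answer: 4 4 6 5 9 10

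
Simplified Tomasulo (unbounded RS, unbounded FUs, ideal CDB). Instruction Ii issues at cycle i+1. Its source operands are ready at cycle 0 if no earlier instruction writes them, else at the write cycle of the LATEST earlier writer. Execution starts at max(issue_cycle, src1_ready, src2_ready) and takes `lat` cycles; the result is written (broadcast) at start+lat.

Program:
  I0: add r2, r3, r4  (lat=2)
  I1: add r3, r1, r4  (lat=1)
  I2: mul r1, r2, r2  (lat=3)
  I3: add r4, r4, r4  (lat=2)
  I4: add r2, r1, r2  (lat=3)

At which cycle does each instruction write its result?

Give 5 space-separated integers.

I0 add r2: issue@1 deps=(None,None) exec_start@1 write@3
I1 add r3: issue@2 deps=(None,None) exec_start@2 write@3
I2 mul r1: issue@3 deps=(0,0) exec_start@3 write@6
I3 add r4: issue@4 deps=(None,None) exec_start@4 write@6
I4 add r2: issue@5 deps=(2,0) exec_start@6 write@9

Answer: 3 3 6 6 9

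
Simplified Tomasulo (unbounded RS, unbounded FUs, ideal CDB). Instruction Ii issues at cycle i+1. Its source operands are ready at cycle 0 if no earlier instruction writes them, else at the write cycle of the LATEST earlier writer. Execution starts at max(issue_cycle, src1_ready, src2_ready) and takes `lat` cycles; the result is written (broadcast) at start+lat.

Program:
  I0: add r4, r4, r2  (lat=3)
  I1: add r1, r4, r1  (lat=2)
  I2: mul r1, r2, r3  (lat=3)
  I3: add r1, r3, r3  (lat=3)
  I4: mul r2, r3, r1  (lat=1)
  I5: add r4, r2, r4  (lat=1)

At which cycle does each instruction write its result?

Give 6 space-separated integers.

Answer: 4 6 6 7 8 9

Derivation:
I0 add r4: issue@1 deps=(None,None) exec_start@1 write@4
I1 add r1: issue@2 deps=(0,None) exec_start@4 write@6
I2 mul r1: issue@3 deps=(None,None) exec_start@3 write@6
I3 add r1: issue@4 deps=(None,None) exec_start@4 write@7
I4 mul r2: issue@5 deps=(None,3) exec_start@7 write@8
I5 add r4: issue@6 deps=(4,0) exec_start@8 write@9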